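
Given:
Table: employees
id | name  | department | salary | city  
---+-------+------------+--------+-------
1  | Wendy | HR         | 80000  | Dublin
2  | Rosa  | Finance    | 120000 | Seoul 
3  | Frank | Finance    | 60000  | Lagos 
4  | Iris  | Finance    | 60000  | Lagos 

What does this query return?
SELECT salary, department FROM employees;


Projecting columns: salary, department

4 rows:
80000, HR
120000, Finance
60000, Finance
60000, Finance


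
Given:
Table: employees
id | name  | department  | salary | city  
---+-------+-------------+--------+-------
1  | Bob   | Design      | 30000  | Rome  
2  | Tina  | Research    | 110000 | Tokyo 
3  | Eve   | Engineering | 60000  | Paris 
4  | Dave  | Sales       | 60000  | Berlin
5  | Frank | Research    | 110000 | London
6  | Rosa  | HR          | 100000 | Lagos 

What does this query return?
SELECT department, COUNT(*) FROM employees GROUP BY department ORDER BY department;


Assigning each row to its department group:
  Bob -> Design
  Tina -> Research
  Eve -> Engineering
  Dave -> Sales
  Frank -> Research
  Rosa -> HR


5 groups:
Design, 1
Engineering, 1
HR, 1
Research, 2
Sales, 1


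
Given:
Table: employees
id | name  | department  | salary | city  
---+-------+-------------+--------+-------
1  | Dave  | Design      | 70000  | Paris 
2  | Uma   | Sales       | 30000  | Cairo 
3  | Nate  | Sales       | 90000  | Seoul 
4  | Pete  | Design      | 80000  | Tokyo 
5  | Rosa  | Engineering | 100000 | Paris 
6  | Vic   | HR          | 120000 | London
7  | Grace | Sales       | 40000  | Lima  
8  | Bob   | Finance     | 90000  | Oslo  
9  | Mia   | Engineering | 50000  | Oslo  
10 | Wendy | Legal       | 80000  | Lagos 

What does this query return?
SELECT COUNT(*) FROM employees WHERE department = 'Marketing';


Counting rows where department = 'Marketing'


0


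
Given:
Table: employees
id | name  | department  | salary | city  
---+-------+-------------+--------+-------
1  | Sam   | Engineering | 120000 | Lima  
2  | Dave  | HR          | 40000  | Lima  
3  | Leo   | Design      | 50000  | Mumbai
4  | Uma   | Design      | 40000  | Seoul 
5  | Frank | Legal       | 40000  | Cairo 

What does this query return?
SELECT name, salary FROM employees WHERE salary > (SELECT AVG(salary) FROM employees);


Subquery: AVG(salary) = 58000.0
Filtering: salary > 58000.0
  Sam (120000) -> MATCH


1 rows:
Sam, 120000


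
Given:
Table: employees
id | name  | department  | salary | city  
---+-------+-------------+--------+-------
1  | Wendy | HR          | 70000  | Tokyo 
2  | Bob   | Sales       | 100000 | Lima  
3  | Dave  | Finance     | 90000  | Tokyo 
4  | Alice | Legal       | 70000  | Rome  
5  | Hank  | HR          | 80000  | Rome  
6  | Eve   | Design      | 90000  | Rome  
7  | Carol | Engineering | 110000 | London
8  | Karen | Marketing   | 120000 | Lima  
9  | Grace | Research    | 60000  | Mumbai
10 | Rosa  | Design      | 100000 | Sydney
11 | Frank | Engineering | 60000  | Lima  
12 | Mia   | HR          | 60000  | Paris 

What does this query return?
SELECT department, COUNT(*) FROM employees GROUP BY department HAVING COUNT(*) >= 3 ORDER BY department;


Groups with count >= 3:
  HR: 3 -> PASS
  Design: 2 -> filtered out
  Engineering: 2 -> filtered out
  Finance: 1 -> filtered out
  Legal: 1 -> filtered out
  Marketing: 1 -> filtered out
  Research: 1 -> filtered out
  Sales: 1 -> filtered out


1 groups:
HR, 3


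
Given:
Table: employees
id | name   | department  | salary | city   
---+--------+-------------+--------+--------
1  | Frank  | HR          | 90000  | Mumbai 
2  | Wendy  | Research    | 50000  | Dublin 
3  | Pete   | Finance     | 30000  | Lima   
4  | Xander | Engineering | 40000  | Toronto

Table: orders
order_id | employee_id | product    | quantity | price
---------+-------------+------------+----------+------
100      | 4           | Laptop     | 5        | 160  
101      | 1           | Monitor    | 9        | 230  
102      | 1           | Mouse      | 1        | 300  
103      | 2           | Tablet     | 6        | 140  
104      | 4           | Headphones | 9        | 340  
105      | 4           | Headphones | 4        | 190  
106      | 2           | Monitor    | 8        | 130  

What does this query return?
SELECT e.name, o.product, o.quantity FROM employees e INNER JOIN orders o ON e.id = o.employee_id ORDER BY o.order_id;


Joining employees.id = orders.employee_id:
  employee Xander (id=4) -> order Laptop
  employee Frank (id=1) -> order Monitor
  employee Frank (id=1) -> order Mouse
  employee Wendy (id=2) -> order Tablet
  employee Xander (id=4) -> order Headphones
  employee Xander (id=4) -> order Headphones
  employee Wendy (id=2) -> order Monitor


7 rows:
Xander, Laptop, 5
Frank, Monitor, 9
Frank, Mouse, 1
Wendy, Tablet, 6
Xander, Headphones, 9
Xander, Headphones, 4
Wendy, Monitor, 8


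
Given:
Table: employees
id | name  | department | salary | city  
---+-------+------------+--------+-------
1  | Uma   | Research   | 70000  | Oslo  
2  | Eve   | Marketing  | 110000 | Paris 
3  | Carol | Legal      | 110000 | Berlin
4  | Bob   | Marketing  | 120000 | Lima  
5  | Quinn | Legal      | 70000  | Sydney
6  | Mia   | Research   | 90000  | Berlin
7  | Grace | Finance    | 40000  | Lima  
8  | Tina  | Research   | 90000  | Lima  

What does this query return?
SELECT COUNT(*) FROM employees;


COUNT(*) counts all rows

8


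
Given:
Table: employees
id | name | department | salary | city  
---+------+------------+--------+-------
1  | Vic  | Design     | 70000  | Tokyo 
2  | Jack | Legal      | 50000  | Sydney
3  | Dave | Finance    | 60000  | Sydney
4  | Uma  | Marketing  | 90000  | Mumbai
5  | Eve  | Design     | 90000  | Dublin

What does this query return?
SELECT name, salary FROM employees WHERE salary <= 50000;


Filtering: salary <= 50000
Matching: 1 rows

1 rows:
Jack, 50000


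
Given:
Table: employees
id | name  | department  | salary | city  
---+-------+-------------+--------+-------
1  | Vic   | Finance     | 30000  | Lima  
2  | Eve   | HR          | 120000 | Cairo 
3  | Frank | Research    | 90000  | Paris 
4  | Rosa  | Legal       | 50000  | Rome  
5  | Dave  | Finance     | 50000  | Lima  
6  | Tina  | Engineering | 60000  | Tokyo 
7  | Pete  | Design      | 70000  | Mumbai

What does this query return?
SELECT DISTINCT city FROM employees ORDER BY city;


All 'city' values (row order): Lima, Cairo, Paris, Rome, Lima, Tokyo, Mumbai
Removing duplicates leaves 6 unique value(s).

6 values:
Cairo
Lima
Mumbai
Paris
Rome
Tokyo


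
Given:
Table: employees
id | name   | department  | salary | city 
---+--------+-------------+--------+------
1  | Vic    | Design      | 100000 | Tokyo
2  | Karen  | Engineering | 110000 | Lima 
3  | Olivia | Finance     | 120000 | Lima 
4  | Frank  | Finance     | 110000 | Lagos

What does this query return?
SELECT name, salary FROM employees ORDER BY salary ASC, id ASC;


Sorting by salary ASC, then id ASC for ties

4 rows:
Vic, 100000
Karen, 110000
Frank, 110000
Olivia, 120000


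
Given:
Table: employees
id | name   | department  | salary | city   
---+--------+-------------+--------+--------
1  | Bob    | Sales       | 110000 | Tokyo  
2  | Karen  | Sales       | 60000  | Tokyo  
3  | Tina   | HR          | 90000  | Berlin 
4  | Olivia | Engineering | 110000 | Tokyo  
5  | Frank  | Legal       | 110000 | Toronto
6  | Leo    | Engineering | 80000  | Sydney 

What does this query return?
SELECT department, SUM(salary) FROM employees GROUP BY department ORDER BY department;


Summing salary within each department:
  Engineering: 110000 + 80000 = 190000
  HR: 90000 = 90000
  Legal: 110000 = 110000
  Sales: 110000 + 60000 = 170000


4 groups:
Engineering, 190000
HR, 90000
Legal, 110000
Sales, 170000


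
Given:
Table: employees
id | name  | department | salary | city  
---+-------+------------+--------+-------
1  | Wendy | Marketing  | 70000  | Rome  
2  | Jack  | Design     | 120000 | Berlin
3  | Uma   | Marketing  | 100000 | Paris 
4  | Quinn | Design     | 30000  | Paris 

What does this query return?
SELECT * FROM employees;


SELECT * returns all 4 rows with all columns

4 rows:
1, Wendy, Marketing, 70000, Rome
2, Jack, Design, 120000, Berlin
3, Uma, Marketing, 100000, Paris
4, Quinn, Design, 30000, Paris


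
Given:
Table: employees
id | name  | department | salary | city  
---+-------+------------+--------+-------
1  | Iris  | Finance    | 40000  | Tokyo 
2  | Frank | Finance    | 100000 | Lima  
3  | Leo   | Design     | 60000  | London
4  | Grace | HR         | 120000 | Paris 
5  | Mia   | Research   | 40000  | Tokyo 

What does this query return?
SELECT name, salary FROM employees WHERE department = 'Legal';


Filtering: department = 'Legal'
Matching rows: 0

Empty result set (0 rows)


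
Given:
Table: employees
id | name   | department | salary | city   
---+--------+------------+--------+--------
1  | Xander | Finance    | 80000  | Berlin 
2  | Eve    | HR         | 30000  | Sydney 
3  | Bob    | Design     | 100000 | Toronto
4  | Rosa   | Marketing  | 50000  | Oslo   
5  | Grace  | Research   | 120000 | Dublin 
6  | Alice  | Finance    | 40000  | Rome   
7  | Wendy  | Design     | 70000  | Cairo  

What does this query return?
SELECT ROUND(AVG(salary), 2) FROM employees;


SUM(salary) = 490000
COUNT = 7
ROUND(AVG, 2) = ROUND(490000 / 7, 2) = 70000.0

70000.0


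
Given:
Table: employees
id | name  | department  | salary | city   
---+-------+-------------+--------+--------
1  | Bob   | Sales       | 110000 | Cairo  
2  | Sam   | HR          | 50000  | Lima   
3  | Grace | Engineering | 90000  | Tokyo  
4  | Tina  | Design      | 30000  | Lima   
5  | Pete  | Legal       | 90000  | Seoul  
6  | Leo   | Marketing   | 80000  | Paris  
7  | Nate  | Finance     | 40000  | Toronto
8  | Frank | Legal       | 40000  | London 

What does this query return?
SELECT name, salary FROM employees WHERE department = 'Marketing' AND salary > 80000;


Filtering: department = 'Marketing' AND salary > 80000
Matching: 0 rows

Empty result set (0 rows)


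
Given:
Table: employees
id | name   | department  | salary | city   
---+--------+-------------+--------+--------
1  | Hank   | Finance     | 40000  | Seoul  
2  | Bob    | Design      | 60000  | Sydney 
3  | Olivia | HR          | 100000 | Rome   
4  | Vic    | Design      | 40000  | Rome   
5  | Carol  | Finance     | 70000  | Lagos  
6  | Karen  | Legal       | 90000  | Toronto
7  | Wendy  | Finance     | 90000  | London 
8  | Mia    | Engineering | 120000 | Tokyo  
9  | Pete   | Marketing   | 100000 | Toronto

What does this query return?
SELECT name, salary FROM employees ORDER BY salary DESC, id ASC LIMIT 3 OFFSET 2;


Sort by salary DESC (id ASC tiebreak), then skip 2 and take 3
Rows 3 through 5

3 rows:
Pete, 100000
Karen, 90000
Wendy, 90000


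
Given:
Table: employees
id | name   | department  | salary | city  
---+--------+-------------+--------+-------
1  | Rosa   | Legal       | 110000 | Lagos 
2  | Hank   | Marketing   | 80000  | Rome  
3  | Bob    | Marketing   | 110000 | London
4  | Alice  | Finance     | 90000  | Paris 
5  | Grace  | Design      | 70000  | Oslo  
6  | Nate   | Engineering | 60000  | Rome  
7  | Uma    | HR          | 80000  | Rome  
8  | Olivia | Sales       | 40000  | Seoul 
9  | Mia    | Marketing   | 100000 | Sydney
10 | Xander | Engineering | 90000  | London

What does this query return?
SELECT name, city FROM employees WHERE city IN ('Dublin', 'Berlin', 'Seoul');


Filtering: city IN ('Dublin', 'Berlin', 'Seoul')
Matching: 1 rows

1 rows:
Olivia, Seoul


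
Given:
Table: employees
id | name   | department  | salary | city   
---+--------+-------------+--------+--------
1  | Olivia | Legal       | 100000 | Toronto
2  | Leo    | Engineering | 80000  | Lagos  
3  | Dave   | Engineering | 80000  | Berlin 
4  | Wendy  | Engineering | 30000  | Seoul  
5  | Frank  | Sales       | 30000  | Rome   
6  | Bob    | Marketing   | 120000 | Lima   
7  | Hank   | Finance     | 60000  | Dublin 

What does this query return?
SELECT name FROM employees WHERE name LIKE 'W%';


LIKE 'W%' matches names starting with 'W'
Matching: 1

1 rows:
Wendy


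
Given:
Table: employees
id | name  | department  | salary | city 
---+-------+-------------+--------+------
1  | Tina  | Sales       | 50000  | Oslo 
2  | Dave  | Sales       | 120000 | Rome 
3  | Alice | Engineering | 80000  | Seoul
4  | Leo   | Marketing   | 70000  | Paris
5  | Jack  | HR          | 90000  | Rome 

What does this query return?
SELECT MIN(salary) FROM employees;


Salaries: 50000, 120000, 80000, 70000, 90000
MIN = 50000

50000


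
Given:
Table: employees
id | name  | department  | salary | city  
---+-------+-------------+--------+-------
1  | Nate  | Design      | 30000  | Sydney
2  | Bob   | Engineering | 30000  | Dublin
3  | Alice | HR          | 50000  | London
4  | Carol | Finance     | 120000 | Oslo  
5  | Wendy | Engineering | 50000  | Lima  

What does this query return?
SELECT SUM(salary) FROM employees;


SUM(salary) = 30000 + 30000 + 50000 + 120000 + 50000 = 280000

280000


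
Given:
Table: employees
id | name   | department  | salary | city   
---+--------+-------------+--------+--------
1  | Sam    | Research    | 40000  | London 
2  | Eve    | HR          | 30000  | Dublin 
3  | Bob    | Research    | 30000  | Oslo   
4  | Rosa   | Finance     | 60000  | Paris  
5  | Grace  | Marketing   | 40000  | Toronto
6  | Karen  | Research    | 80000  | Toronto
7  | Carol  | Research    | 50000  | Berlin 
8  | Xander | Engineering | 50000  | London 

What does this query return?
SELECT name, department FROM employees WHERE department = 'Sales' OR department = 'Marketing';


Filtering: department = 'Sales' OR 'Marketing'
Matching: 1 rows

1 rows:
Grace, Marketing


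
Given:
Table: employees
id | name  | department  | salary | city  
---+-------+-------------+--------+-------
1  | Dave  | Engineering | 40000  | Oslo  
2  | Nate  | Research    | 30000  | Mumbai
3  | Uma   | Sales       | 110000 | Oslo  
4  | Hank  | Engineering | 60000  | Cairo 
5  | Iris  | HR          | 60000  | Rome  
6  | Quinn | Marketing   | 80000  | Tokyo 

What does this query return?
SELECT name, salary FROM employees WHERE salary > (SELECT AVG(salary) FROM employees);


Subquery: AVG(salary) = 63333.33
Filtering: salary > 63333.33
  Uma (110000) -> MATCH
  Quinn (80000) -> MATCH


2 rows:
Uma, 110000
Quinn, 80000


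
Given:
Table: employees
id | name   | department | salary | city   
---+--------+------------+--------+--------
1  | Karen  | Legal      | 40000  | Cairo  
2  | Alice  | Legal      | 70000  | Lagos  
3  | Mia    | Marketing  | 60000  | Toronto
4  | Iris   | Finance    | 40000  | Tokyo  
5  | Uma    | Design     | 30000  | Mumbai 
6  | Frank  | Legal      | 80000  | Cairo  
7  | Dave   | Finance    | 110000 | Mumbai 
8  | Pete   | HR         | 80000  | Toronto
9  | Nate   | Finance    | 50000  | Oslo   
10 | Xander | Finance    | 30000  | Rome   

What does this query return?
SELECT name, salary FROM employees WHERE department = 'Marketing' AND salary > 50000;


Filtering: department = 'Marketing' AND salary > 50000
Matching: 1 rows

1 rows:
Mia, 60000


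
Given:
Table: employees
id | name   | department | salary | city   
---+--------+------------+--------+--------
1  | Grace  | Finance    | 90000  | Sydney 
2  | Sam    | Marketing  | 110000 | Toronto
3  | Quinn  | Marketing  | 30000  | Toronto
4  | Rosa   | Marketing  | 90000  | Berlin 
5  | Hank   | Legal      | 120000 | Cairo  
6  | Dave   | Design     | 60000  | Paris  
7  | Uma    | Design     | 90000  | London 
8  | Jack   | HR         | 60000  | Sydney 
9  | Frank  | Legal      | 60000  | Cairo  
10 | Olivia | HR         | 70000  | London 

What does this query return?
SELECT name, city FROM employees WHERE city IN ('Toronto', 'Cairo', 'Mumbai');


Filtering: city IN ('Toronto', 'Cairo', 'Mumbai')
Matching: 4 rows

4 rows:
Sam, Toronto
Quinn, Toronto
Hank, Cairo
Frank, Cairo


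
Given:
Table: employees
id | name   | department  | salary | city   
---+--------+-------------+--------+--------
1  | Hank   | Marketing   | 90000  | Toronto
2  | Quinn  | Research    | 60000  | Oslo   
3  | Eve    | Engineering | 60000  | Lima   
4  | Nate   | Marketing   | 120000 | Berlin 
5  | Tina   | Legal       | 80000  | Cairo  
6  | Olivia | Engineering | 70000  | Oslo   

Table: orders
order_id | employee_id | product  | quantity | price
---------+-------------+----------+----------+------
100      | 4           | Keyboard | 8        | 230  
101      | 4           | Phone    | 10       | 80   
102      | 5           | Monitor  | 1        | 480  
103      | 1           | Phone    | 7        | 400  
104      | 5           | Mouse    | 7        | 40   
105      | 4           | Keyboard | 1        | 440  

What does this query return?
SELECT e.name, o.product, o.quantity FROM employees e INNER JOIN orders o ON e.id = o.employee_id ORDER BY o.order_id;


Joining employees.id = orders.employee_id:
  employee Nate (id=4) -> order Keyboard
  employee Nate (id=4) -> order Phone
  employee Tina (id=5) -> order Monitor
  employee Hank (id=1) -> order Phone
  employee Tina (id=5) -> order Mouse
  employee Nate (id=4) -> order Keyboard


6 rows:
Nate, Keyboard, 8
Nate, Phone, 10
Tina, Monitor, 1
Hank, Phone, 7
Tina, Mouse, 7
Nate, Keyboard, 1


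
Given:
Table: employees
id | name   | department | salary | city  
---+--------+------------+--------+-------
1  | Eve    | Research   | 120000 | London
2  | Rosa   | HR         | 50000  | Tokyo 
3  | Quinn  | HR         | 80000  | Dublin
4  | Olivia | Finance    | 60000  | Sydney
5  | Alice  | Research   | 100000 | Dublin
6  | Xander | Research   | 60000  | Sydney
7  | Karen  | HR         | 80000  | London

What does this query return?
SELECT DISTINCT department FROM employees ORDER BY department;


All 'department' values (row order): Research, HR, HR, Finance, Research, Research, HR
Removing duplicates leaves 3 unique value(s).

3 values:
Finance
HR
Research


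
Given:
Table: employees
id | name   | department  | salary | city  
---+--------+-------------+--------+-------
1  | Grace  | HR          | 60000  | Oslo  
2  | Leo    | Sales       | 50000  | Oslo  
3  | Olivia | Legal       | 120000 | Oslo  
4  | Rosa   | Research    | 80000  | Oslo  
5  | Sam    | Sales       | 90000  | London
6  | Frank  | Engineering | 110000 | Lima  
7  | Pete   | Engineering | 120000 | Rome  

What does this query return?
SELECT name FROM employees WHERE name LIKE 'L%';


LIKE 'L%' matches names starting with 'L'
Matching: 1

1 rows:
Leo


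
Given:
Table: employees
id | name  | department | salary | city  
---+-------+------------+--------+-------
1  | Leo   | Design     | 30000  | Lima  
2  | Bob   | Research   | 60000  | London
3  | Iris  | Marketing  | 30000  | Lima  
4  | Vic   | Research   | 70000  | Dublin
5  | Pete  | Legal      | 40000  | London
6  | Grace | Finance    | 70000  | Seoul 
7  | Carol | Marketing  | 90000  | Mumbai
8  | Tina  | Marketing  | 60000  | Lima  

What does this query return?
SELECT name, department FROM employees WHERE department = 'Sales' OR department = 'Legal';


Filtering: department = 'Sales' OR 'Legal'
Matching: 1 rows

1 rows:
Pete, Legal


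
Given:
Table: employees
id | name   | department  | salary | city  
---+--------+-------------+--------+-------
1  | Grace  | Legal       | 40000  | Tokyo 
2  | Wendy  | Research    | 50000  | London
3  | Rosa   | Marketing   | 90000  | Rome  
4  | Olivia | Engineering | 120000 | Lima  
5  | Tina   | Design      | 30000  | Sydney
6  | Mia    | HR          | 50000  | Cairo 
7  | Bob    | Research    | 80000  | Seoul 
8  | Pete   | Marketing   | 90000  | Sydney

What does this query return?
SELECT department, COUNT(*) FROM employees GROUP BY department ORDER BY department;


Assigning each row to its department group:
  Grace -> Legal
  Wendy -> Research
  Rosa -> Marketing
  Olivia -> Engineering
  Tina -> Design
  Mia -> HR
  Bob -> Research
  Pete -> Marketing


6 groups:
Design, 1
Engineering, 1
HR, 1
Legal, 1
Marketing, 2
Research, 2


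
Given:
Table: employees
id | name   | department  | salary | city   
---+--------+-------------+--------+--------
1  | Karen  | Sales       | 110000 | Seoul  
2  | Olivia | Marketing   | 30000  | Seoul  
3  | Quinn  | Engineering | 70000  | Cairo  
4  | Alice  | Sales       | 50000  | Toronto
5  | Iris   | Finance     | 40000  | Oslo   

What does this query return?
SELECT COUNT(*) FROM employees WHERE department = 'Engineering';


Counting rows where department = 'Engineering'
  Quinn -> MATCH


1


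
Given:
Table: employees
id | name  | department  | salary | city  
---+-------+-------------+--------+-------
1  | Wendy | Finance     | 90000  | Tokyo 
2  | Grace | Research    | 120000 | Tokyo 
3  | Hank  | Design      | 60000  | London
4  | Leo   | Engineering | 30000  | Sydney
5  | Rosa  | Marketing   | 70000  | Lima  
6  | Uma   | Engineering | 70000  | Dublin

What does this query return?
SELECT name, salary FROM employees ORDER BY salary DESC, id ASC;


Sorting by salary DESC, then id ASC for ties

6 rows:
Grace, 120000
Wendy, 90000
Rosa, 70000
Uma, 70000
Hank, 60000
Leo, 30000


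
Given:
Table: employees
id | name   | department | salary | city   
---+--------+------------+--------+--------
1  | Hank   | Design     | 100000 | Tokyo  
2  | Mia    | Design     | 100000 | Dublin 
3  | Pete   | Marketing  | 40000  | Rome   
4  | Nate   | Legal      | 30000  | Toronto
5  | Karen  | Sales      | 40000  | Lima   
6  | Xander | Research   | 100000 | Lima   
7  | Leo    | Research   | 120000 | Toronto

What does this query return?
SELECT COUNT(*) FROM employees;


COUNT(*) counts all rows

7


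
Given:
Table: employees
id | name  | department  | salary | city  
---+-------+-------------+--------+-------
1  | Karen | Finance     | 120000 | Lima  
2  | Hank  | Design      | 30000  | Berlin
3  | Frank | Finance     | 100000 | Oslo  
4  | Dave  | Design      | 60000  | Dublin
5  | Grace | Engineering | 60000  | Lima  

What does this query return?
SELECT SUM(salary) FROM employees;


SUM(salary) = 120000 + 30000 + 100000 + 60000 + 60000 = 370000

370000


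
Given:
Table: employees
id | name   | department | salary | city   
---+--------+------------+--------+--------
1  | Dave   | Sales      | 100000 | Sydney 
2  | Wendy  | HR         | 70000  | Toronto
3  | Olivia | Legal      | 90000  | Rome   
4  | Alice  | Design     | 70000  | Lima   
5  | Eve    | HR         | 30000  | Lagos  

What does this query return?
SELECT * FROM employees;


SELECT * returns all 5 rows with all columns

5 rows:
1, Dave, Sales, 100000, Sydney
2, Wendy, HR, 70000, Toronto
3, Olivia, Legal, 90000, Rome
4, Alice, Design, 70000, Lima
5, Eve, HR, 30000, Lagos


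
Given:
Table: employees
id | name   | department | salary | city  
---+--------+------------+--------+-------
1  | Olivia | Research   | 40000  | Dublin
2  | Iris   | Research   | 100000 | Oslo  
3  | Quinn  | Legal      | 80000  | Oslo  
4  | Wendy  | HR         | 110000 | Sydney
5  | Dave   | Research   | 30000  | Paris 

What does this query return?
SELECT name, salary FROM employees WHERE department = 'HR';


Filtering: department = 'HR'
Matching rows: 1

1 rows:
Wendy, 110000


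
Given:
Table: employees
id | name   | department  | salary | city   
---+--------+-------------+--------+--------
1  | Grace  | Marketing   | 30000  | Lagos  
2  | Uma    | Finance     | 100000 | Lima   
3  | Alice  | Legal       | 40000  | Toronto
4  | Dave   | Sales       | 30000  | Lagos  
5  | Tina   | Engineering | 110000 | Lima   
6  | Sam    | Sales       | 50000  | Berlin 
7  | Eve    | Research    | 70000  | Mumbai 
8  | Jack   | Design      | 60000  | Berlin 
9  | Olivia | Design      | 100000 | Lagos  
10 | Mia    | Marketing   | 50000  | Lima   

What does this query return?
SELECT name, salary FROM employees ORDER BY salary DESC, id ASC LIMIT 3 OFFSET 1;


Sort by salary DESC (id ASC tiebreak), then skip 1 and take 3
Rows 2 through 4

3 rows:
Uma, 100000
Olivia, 100000
Eve, 70000


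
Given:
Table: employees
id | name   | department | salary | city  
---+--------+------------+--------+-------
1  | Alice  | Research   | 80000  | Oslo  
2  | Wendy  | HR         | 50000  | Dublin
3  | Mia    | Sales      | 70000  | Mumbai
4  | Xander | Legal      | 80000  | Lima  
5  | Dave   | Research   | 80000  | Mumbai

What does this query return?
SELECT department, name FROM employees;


Projecting columns: department, name

5 rows:
Research, Alice
HR, Wendy
Sales, Mia
Legal, Xander
Research, Dave


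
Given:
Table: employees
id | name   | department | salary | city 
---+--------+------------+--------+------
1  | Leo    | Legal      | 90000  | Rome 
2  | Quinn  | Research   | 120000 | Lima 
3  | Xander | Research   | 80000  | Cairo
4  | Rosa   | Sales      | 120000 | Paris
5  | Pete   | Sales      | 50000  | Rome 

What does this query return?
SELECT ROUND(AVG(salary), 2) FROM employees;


SUM(salary) = 460000
COUNT = 5
ROUND(AVG, 2) = ROUND(460000 / 5, 2) = 92000.0

92000.0


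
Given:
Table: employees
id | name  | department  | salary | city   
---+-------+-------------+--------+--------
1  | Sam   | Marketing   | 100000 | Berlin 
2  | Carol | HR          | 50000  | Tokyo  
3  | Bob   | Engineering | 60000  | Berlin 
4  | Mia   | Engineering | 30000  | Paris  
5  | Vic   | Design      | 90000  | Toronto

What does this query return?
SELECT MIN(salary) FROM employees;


Salaries: 100000, 50000, 60000, 30000, 90000
MIN = 30000

30000


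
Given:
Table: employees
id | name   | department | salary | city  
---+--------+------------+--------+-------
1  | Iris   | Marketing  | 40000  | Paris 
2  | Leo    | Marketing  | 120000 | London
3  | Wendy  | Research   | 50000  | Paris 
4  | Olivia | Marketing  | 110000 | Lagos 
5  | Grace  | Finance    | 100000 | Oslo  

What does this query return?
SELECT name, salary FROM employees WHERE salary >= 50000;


Filtering: salary >= 50000
Matching: 4 rows

4 rows:
Leo, 120000
Wendy, 50000
Olivia, 110000
Grace, 100000


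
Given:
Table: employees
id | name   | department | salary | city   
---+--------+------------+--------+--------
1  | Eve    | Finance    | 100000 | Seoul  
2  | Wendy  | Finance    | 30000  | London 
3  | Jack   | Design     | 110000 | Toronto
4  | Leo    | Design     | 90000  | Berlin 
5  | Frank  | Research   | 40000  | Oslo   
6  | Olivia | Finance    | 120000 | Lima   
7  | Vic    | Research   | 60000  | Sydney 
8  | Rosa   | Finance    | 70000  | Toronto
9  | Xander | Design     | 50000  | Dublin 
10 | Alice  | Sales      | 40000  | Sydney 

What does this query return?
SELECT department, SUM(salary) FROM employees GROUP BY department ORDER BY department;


Summing salary within each department:
  Design: 110000 + 90000 + 50000 = 250000
  Finance: 100000 + 30000 + 120000 + 70000 = 320000
  Research: 40000 + 60000 = 100000
  Sales: 40000 = 40000


4 groups:
Design, 250000
Finance, 320000
Research, 100000
Sales, 40000


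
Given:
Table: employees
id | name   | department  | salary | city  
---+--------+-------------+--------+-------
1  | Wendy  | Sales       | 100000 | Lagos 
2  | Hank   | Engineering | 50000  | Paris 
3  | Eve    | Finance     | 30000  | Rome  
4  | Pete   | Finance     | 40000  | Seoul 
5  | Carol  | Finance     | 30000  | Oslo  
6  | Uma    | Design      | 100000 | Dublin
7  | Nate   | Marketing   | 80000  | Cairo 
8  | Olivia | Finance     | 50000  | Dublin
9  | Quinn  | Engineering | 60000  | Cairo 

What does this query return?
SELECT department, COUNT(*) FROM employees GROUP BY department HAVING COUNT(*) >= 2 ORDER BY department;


Groups with count >= 2:
  Engineering: 2 -> PASS
  Finance: 4 -> PASS
  Design: 1 -> filtered out
  Marketing: 1 -> filtered out
  Sales: 1 -> filtered out


2 groups:
Engineering, 2
Finance, 4


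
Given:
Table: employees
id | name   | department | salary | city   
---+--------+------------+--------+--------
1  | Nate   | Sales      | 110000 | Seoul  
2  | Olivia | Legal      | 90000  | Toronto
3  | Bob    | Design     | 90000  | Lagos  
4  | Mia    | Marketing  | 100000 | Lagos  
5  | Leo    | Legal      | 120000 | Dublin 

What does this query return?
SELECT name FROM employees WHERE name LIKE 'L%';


LIKE 'L%' matches names starting with 'L'
Matching: 1

1 rows:
Leo


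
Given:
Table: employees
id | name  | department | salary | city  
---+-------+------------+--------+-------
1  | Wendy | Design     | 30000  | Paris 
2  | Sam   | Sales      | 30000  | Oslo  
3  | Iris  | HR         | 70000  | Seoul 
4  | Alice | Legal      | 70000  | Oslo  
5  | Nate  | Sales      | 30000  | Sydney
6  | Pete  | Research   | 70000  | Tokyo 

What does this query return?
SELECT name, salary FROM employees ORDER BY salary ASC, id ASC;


Sorting by salary ASC, then id ASC for ties

6 rows:
Wendy, 30000
Sam, 30000
Nate, 30000
Iris, 70000
Alice, 70000
Pete, 70000


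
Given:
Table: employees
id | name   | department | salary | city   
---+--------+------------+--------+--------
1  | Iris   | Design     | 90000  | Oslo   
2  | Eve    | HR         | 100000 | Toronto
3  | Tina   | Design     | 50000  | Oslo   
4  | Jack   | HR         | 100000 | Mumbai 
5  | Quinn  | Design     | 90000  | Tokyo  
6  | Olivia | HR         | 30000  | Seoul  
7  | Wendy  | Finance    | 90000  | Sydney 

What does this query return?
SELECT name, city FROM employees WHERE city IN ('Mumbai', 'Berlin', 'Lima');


Filtering: city IN ('Mumbai', 'Berlin', 'Lima')
Matching: 1 rows

1 rows:
Jack, Mumbai


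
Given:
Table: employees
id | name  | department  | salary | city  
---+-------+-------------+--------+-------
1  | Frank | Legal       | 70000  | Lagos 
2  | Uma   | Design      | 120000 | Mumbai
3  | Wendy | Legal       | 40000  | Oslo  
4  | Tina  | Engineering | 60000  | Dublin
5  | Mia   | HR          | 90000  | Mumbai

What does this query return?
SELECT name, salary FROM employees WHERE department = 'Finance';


Filtering: department = 'Finance'
Matching rows: 0

Empty result set (0 rows)


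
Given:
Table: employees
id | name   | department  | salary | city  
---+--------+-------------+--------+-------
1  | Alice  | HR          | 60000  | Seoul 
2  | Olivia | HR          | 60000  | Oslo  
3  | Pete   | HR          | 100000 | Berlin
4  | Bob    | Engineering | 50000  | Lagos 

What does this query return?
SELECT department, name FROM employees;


Projecting columns: department, name

4 rows:
HR, Alice
HR, Olivia
HR, Pete
Engineering, Bob


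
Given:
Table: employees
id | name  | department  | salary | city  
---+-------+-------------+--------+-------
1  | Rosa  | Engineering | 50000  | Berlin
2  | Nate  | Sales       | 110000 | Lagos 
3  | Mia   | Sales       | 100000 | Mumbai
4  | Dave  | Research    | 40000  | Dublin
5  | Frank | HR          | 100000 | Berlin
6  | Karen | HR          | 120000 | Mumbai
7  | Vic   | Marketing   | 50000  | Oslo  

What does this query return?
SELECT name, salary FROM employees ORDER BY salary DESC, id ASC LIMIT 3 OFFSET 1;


Sort by salary DESC (id ASC tiebreak), then skip 1 and take 3
Rows 2 through 4

3 rows:
Nate, 110000
Mia, 100000
Frank, 100000


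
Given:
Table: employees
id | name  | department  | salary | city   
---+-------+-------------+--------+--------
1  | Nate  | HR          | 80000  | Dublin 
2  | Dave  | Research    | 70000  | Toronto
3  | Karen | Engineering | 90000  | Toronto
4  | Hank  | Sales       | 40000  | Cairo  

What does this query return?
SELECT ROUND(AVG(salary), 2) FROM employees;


SUM(salary) = 280000
COUNT = 4
ROUND(AVG, 2) = ROUND(280000 / 4, 2) = 70000.0

70000.0


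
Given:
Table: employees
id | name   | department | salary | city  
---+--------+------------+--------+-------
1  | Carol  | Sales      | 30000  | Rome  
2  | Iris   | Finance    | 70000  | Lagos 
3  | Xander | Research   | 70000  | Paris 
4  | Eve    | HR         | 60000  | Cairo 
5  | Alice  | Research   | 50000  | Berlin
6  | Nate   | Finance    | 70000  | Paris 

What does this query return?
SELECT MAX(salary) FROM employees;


Salaries: 30000, 70000, 70000, 60000, 50000, 70000
MAX = 70000

70000


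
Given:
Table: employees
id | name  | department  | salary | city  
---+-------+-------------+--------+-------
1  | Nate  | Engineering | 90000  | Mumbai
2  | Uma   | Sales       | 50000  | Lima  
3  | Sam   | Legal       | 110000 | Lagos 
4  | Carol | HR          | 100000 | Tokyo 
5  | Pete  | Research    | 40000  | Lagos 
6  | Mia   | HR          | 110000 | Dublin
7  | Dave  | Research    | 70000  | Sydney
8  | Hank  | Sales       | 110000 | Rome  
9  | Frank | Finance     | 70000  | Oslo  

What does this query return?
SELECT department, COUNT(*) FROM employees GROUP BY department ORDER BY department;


Assigning each row to its department group:
  Nate -> Engineering
  Uma -> Sales
  Sam -> Legal
  Carol -> HR
  Pete -> Research
  Mia -> HR
  Dave -> Research
  Hank -> Sales
  Frank -> Finance


6 groups:
Engineering, 1
Finance, 1
HR, 2
Legal, 1
Research, 2
Sales, 2


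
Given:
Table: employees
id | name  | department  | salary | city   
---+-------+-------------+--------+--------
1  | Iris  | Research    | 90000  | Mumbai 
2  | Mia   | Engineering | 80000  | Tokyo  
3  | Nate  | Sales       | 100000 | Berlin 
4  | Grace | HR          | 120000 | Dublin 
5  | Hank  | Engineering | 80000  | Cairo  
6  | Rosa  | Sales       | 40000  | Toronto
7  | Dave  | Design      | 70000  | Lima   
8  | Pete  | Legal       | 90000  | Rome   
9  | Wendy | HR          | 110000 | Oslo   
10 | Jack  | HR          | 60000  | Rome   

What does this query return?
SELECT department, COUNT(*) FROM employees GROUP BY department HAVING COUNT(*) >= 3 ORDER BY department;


Groups with count >= 3:
  HR: 3 -> PASS
  Design: 1 -> filtered out
  Engineering: 2 -> filtered out
  Legal: 1 -> filtered out
  Research: 1 -> filtered out
  Sales: 2 -> filtered out


1 groups:
HR, 3


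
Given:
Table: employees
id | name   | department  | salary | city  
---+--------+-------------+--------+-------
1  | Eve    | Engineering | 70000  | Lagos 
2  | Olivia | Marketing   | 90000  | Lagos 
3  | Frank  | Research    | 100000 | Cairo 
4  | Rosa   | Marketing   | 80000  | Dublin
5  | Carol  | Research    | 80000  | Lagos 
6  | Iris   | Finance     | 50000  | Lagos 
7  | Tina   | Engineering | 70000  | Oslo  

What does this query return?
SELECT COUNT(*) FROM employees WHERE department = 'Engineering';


Counting rows where department = 'Engineering'
  Eve -> MATCH
  Tina -> MATCH


2


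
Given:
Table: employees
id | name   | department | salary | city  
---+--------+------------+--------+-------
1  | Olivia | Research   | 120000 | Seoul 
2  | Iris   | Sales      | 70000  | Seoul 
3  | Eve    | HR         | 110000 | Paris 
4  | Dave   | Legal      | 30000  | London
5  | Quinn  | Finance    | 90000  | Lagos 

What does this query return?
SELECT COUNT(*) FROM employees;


COUNT(*) counts all rows

5


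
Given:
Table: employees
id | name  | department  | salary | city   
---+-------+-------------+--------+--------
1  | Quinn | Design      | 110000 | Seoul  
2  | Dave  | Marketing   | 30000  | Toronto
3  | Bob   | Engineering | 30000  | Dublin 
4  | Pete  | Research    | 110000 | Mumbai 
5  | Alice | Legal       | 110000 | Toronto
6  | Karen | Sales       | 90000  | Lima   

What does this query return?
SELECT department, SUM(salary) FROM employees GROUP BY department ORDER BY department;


Summing salary within each department:
  Design: 110000 = 110000
  Engineering: 30000 = 30000
  Legal: 110000 = 110000
  Marketing: 30000 = 30000
  Research: 110000 = 110000
  Sales: 90000 = 90000


6 groups:
Design, 110000
Engineering, 30000
Legal, 110000
Marketing, 30000
Research, 110000
Sales, 90000


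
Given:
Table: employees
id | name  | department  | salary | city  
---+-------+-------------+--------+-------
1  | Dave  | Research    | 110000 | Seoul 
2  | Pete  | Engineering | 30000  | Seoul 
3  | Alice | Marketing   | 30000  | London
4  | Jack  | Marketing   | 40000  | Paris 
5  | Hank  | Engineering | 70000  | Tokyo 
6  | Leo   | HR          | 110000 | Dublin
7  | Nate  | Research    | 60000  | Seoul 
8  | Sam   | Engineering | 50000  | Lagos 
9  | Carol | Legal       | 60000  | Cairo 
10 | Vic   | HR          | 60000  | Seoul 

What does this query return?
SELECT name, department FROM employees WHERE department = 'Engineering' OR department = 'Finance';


Filtering: department = 'Engineering' OR 'Finance'
Matching: 3 rows

3 rows:
Pete, Engineering
Hank, Engineering
Sam, Engineering


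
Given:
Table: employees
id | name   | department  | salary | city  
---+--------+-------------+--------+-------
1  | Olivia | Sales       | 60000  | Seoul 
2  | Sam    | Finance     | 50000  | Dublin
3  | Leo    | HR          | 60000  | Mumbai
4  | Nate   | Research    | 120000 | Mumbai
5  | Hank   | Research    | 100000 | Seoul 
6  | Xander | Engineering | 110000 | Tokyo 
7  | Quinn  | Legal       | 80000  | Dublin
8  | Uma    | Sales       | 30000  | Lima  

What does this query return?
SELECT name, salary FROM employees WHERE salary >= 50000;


Filtering: salary >= 50000
Matching: 7 rows

7 rows:
Olivia, 60000
Sam, 50000
Leo, 60000
Nate, 120000
Hank, 100000
Xander, 110000
Quinn, 80000


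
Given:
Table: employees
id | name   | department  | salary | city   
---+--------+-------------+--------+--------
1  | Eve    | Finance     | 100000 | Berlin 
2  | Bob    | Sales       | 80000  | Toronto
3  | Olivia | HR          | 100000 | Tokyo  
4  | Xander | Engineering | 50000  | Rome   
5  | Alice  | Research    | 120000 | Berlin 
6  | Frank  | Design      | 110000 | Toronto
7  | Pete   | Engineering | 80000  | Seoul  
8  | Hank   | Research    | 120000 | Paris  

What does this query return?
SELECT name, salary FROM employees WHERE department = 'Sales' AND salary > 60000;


Filtering: department = 'Sales' AND salary > 60000
Matching: 1 rows

1 rows:
Bob, 80000


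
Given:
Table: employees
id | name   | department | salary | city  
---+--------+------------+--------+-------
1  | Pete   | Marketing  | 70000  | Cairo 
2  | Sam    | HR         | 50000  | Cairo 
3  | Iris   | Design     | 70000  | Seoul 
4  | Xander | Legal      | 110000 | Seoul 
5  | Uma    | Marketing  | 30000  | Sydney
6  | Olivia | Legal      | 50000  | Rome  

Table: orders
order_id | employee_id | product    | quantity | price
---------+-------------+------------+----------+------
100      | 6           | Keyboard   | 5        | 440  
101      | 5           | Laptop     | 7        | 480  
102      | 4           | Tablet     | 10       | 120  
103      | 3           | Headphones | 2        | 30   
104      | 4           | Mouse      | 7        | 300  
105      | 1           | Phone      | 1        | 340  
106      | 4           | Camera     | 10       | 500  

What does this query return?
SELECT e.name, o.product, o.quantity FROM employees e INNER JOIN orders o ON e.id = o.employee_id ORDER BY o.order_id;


Joining employees.id = orders.employee_id:
  employee Olivia (id=6) -> order Keyboard
  employee Uma (id=5) -> order Laptop
  employee Xander (id=4) -> order Tablet
  employee Iris (id=3) -> order Headphones
  employee Xander (id=4) -> order Mouse
  employee Pete (id=1) -> order Phone
  employee Xander (id=4) -> order Camera


7 rows:
Olivia, Keyboard, 5
Uma, Laptop, 7
Xander, Tablet, 10
Iris, Headphones, 2
Xander, Mouse, 7
Pete, Phone, 1
Xander, Camera, 10


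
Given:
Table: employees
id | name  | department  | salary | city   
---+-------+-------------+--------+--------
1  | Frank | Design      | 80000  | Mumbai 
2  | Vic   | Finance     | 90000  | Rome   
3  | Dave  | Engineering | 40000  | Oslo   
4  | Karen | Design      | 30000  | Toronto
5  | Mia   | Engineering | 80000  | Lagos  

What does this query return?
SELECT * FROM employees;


SELECT * returns all 5 rows with all columns

5 rows:
1, Frank, Design, 80000, Mumbai
2, Vic, Finance, 90000, Rome
3, Dave, Engineering, 40000, Oslo
4, Karen, Design, 30000, Toronto
5, Mia, Engineering, 80000, Lagos


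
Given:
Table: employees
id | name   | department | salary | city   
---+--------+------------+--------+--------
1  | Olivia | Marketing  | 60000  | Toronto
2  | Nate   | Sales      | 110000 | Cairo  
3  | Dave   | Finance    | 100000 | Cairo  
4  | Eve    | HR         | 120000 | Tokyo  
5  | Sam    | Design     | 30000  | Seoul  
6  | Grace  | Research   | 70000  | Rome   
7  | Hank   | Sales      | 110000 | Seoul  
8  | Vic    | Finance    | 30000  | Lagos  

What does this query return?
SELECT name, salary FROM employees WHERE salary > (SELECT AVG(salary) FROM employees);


Subquery: AVG(salary) = 78750.0
Filtering: salary > 78750.0
  Nate (110000) -> MATCH
  Dave (100000) -> MATCH
  Eve (120000) -> MATCH
  Hank (110000) -> MATCH


4 rows:
Nate, 110000
Dave, 100000
Eve, 120000
Hank, 110000
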